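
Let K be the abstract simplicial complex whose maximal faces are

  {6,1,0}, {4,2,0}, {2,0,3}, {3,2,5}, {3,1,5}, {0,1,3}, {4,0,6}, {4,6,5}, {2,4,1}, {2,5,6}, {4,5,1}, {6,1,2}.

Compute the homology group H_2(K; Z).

Fix the vertex order 0 < 1 < 2 < 3 < 4 < 5 < 6 and write every simplex with vertices in increasing order. Then dim K = 2 and the simplices of K are:

  0-simplices (7): [0], [1], [2], [3], [4], [5], [6]
  1-simplices (18): [0,1], [0,2], [0,3], [0,4], [0,6], [1,2], [1,3], [1,4], [1,5], [1,6], [2,3], [2,4], [2,5], [2,6], [3,5], [4,5], [4,6], [5,6]
  2-simplices (12): [0,1,3], [0,1,6], [0,2,3], [0,2,4], [0,4,6], [1,2,4], [1,2,6], [1,3,5], [1,4,5], [2,3,5], [2,5,6], [4,5,6]

giving chain groups C_0 ≅ Z^7, C_1 ≅ Z^18, C_2 ≅ Z^12.

∂_1: C_1 → C_0 is given by ∂[p,q] = [q] − [p]. For instance
  ∂[4,5] = [5] − [4].
This gives a 7×18 integer matrix of rank 6; reducing to Smith normal form yields diagonal entries (1,1,1,1,1,1).

∂_2: C_2 → C_1 sends each 2-simplex [p,q,r] to [q,r] − [p,r] + [p,q]. For instance
  ∂[4,5,6] = [5,6] − [4,6] + [4,5],
  ∂[2,3,5] = [3,5] − [2,5] + [2,3].
The 18×12 boundary matrix has rank 12 and Smith normal form diag(1,1,1,1,1,1,1,1,1,1,1,2).

Reading off H_k = ker ∂_k / im ∂_{k+1}:

  H_2: rank ker ∂_2 − rank ∂_3 = (12 − 12) − 0 = 0, and there is no ∂_3, so H_2 ≅ 0.

H_2 = 0.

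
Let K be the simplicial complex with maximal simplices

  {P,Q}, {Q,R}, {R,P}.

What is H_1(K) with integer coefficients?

K has 3 vertices, 3 edges.
rank ∂_1 = 2, rank ∂_2 = 0 ⇒ b_1 = 3 − 2 − 0 = 1. So H_1 ≅ Z.

H_1 = Z.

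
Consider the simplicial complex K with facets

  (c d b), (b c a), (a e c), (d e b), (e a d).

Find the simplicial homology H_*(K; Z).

H_0 = Z,  H_1 = Z,  H_2 = 0.

Take the total order a < b < c < d < e on the vertex set. Then K (dimension 2) consists of the simplices:

  0-simplices (5): a, b, c, d, e
  1-simplices (10): ab, ac, ad, ae, bc, bd, be, cd, ce, de
  2-simplices (5): abc, ace, ade, bcd, bde

so the chain groups are C_0 ≅ Z^5, C_1 ≅ Z^10, C_2 ≅ Z^5.

Boundary ∂_1: C_1 → C_0 maps an edge to its endpoints' difference, ∂[p,q] = q − p. For instance
  ∂ab = b − a.
As a 5×10 matrix over Z this has rank 4, with invariant factors (1,1,1,1).

The boundary map ∂_2: C_2 → C_1 acts by ∂[p,q,r] = [q,r] − [p,r] + [p,q]. For instance
  ∂ade = de − ae + ad,
  ∂bcd = cd − bd + bc.
The resulting 10×5 matrix has rank 5, and its Smith normal form has invariant factors (1,1,1,1,1).

From H_k ≅ ker(∂_k) / im(∂_{k+1}) we obtain:

  H_0: rank C_0 − rank ∂_1 = 5 − 4 = 1, and the invariant factors of ∂_1 are all 1, so H_0 = Z.
  H_1: rank ker ∂_1 − rank ∂_2 = (10 − 4) − 5 = 1, and the invariant factors of ∂_2 are all 1, so H_1 = Z.
  H_2: rank ker ∂_2 − rank ∂_3 = (5 − 5) − 0 = 0, and there is no ∂_3, so H_2 = 0.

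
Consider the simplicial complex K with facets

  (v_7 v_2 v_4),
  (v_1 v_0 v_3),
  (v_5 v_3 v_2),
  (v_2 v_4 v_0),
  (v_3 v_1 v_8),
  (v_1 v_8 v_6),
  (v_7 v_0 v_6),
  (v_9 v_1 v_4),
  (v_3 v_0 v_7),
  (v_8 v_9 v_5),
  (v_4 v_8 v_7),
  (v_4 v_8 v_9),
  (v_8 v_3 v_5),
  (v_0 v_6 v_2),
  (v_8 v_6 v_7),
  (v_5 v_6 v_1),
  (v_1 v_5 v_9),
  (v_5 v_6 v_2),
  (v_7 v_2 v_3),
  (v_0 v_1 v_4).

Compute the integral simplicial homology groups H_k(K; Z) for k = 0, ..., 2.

H_0 ≅ Z,  H_1 ≅ Z ⊕ Z/2,  H_2 = 0.

K has 10 vertices, 30 edges, 20 triangles.
rank ∂_0 = 0, rank ∂_1 = 9 ⇒ b_0 = 10 − 0 − 9 = 1; all invariant factors of ∂_1 are 1 so no torsion. So H_0 ≅ Z.
rank ∂_1 = 9, rank ∂_2 = 20 ⇒ b_1 = 30 − 9 − 20 = 1; ∂_2 has invariant factor(s) [2] giving torsion. So H_1 ≅ Z ⊕ Z/2.
rank ∂_2 = 20, rank ∂_3 = 0 ⇒ b_2 = 20 − 20 − 0 = 0. So H_2 ≅ 0.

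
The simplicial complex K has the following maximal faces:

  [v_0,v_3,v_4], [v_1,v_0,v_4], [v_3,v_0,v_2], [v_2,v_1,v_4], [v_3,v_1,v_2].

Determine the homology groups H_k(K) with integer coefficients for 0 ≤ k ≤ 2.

K has 5 vertices, 10 edges, 5 triangles.
rank ∂_0 = 0, rank ∂_1 = 4 ⇒ b_0 = 5 − 0 − 4 = 1; all invariant factors of ∂_1 are 1 so no torsion. So H_0 ≅ Z.
rank ∂_1 = 4, rank ∂_2 = 5 ⇒ b_1 = 10 − 4 − 5 = 1; all invariant factors of ∂_2 are 1 so no torsion. So H_1 ≅ Z.
rank ∂_2 = 5, rank ∂_3 = 0 ⇒ b_2 = 5 − 5 − 0 = 0. So H_2 ≅ 0.

H_0 ≅ Z,  H_1 ≅ Z,  H_2 = 0.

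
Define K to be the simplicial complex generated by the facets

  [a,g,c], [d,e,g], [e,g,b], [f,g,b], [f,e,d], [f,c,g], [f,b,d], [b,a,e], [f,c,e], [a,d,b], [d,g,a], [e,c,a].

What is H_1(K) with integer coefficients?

H_1 = Z/2.

Fix the vertex order a < b < c < d < e < f < g and write every simplex with vertices in increasing order. Then dim K = 2 and the simplices of K are:

  0-simplices (7): a, b, c, d, e, f, g
  1-simplices (18): ab, ac, ad, ae, ag, bd, be, bf, bg, ce, cf, cg, de, df, dg, ef, eg, fg
  2-simplices (12): abd, abe, ace, acg, adg, bdf, beg, bfg, cef, cfg, def, deg

Hence C_0 ≅ Z^7, C_1 ≅ Z^18, C_2 ≅ Z^12.

∂_1: C_1 → C_0 is given by ∂[p,q] = [q] − [p].
As a 7×18 matrix over Z this has rank 6, with invariant factors (1,1,1,1,1,1).

Boundary ∂_2: C_2 → C_1 maps a triangle to the signed sum of its edges. For instance
  ∂adg = dg − ag + ad,
  ∂bdf = df − bf + bd.
The resulting 18×12 matrix has rank 12, and its Smith normal form has invariant factors (1,1,1,1,1,1,1,1,1,1,1,2).

From H_k ≅ ker(∂_k) / im(∂_{k+1}) we obtain:

  H_1: rank ker ∂_1 − rank ∂_2 = (18 − 6) − 12 = 0, and ∂_2 has invariant factor 2 > 1, so H_1 ≅ Z/2.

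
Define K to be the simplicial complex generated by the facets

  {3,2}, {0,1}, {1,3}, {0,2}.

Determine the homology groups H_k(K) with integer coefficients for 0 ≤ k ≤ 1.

Take the total order 0 < 1 < 2 < 3 on the vertex set. Then K (dimension 1) consists of the simplices:

  0-simplices (4): [0], [1], [2], [3]
  1-simplices (4): [0,1], [0,2], [1,3], [2,3]

giving chain groups C_0 ≅ Z^4, C_1 ≅ Z^4.

Boundary ∂_1: C_1 → C_0 maps an edge to its endpoints' difference, ∂[p,q] = q − p. For instance
  ∂[0,2] = [2] − [0].
This gives a 4×4 integer matrix of rank 3; reducing to Smith normal form yields diagonal entries (1,1,1).

From H_k ≅ ker(∂_k) / im(∂_{k+1}) we obtain:

  H_0: rank C_0 − rank ∂_1 = 4 − 3 = 1, and the invariant factors of ∂_1 are all 1, so H_0 = Z.
  H_1: rank ker ∂_1 − rank ∂_2 = (4 − 3) − 0 = 1, and there is no ∂_2, so H_1 = Z.

H_0 = Z,  H_1 = Z.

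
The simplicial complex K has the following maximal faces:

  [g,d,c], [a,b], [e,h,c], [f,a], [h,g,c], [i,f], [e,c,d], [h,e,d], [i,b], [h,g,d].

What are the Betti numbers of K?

Order the vertices as a < b < c < d < e < f < g < h < i. Listing each simplex with vertices in this order, K has dimension 2 with simplices:

  0-simplices (9): a, b, c, d, e, f, g, h, i
  1-simplices (13): ab, af, bi, cd, ce, cg, ch, de, dg, dh, eh, fi, gh
  2-simplices (6): cde, cdg, ceh, cgh, deh, dgh

Hence C_0 ≅ Z^9, C_1 ≅ Z^13, C_2 ≅ Z^6.

∂_1: C_1 → C_0 is given by ∂[p,q] = [q] − [p]. For instance
  ∂af = f − a.
This gives a 9×13 integer matrix of rank 7; reducing to Smith normal form yields diagonal entries (1,1,1,1,1,1,1).

Boundary ∂_2: C_2 → C_1 sends each 2-simplex [p,q,r] to [q,r] − [p,r] + [p,q]. For instance
  ∂ceh = eh − ch + ce,
  ∂cde = de − ce + cd.
The 13×6 boundary matrix has rank 5 and Smith normal form diag(1,1,1,1,1).

From H_k ≅ ker(∂_k) / im(∂_{k+1}) we obtain:

  H_0: rank C_0 − rank ∂_1 = 9 − 7 = 2, and the invariant factors of ∂_1 are all 1, so H_0 ≅ Z^2.
  H_1: rank ker ∂_1 − rank ∂_2 = (13 − 7) − 5 = 1, and the invariant factors of ∂_2 are all 1, so H_1 ≅ Z.
  H_2: rank ker ∂_2 − rank ∂_3 = (6 − 5) − 0 = 1, and there is no ∂_3, so H_2 ≅ Z.

As a check, the Euler characteristic is 9 − 13 + 6 = 2, which agrees with 2 − 1 + 1 = 2.
(K is a triangulation of the disjoint union of the 2-sphere S^2 and the circle S^1.)

Hence the Betti numbers are b_0 = 2, b_1 = 1, b_2 = 1.

b_0 = 2, b_1 = 1, b_2 = 1.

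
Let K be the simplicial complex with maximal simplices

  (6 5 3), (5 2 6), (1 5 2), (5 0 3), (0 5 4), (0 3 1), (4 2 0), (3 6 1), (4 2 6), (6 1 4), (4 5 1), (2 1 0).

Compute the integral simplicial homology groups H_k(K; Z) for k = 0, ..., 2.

Fix the vertex order 0 < 1 < 2 < 3 < 4 < 5 < 6 and write every simplex with vertices in increasing order. Then dim K = 2 and the simplices of K are:

  0-simplices (7): [0], [1], [2], [3], [4], [5], [6]
  1-simplices (18): [0,1], [0,2], [0,3], [0,4], [0,5], [1,2], [1,3], [1,4], [1,5], [1,6], [2,4], [2,5], [2,6], [3,5], [3,6], [4,5], [4,6], [5,6]
  2-simplices (12): [0,1,2], [0,1,3], [0,2,4], [0,3,5], [0,4,5], [1,2,5], [1,3,6], [1,4,5], [1,4,6], [2,4,6], [2,5,6], [3,5,6]

Hence C_0 ≅ Z^7, C_1 ≅ Z^18, C_2 ≅ Z^12.

∂_1: C_1 → C_0 maps an edge to its endpoints' difference, ∂[p,q] = q − p. For instance
  ∂[0,1] = [1] − [0].
This gives a 7×18 integer matrix of rank 6; reducing to Smith normal form yields diagonal entries (1,1,1,1,1,1).

∂_2: C_2 → C_1 acts by ∂[p,q,r] = [q,r] − [p,r] + [p,q]. For instance
  ∂[2,4,6] = [4,6] − [2,6] + [2,4],
  ∂[0,2,4] = [2,4] − [0,4] + [0,2].
As a 18×12 matrix over Z this has rank 12, with invariant factors (1,1,1,1,1,1,1,1,1,1,1,2).

From H_k ≅ ker(∂_k) / im(∂_{k+1}) we obtain:

  H_0: rank C_0 − rank ∂_1 = 7 − 6 = 1, and the invariant factors of ∂_1 are all 1, so H_0 ≅ Z.
  H_1: rank ker ∂_1 − rank ∂_2 = (18 − 6) − 12 = 0, and ∂_2 has invariant factor 2 > 1, so H_1 ≅ Z_2.
  H_2: rank ker ∂_2 − rank ∂_3 = (12 − 12) − 0 = 0, and there is no ∂_3, so H_2 ≅ 0.

H_0 = Z,  H_1 = Z_2,  H_2 = 0.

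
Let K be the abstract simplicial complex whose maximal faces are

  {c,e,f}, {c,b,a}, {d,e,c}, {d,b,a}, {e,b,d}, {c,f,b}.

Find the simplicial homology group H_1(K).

H_1 ≅ Z.

Take the total order a < b < c < d < e < f on the vertex set. Then K (dimension 2) consists of the simplices:

  0-simplices (6): a, b, c, d, e, f
  1-simplices (12): ab, ac, ad, bc, bd, be, bf, cd, ce, cf, de, ef
  2-simplices (6): abc, abd, bcf, bde, cde, cef

giving chain groups C_0 ≅ Z^6, C_1 ≅ Z^12, C_2 ≅ Z^6.

Boundary ∂_1: C_1 → C_0 maps an edge to its endpoints' difference, ∂[p,q] = q − p.
The 6×12 boundary matrix has rank 5 and Smith normal form diag(1,1,1,1,1).

∂_2: C_2 → C_1 sends each 2-simplex [p,q,r] to [q,r] − [p,r] + [p,q]. For instance
  ∂cde = de − ce + cd,
  ∂cef = ef − cf + ce.
The 12×6 boundary matrix has rank 6 and Smith normal form diag(1,1,1,1,1,1).

Computing H_k = (kernel of ∂_k) / (image of ∂_{k+1}):

  H_1: rank ker ∂_1 − rank ∂_2 = (12 − 5) − 6 = 1, and the invariant factors of ∂_2 are all 1, so H_1 = Z.

(K is a triangulation of the cylinder S^1 x I.)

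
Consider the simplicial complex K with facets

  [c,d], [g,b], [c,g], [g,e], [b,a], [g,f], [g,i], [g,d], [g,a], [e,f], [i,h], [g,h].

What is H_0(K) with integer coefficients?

H_0 = Z.

Order the vertices as a < b < c < d < e < f < g < h < i. Listing each simplex with vertices in this order, K has dimension 1 with simplices:

  0-simplices (9): a, b, c, d, e, f, g, h, i
  1-simplices (12): ab, ag, bg, cd, cg, dg, ef, eg, fg, gh, gi, hi

giving chain groups C_0 ≅ Z^9, C_1 ≅ Z^12.

The boundary map ∂_1: C_1 → C_0 is given by ∂[p,q] = [q] − [p]. For instance
  ∂dg = g − d.
This gives a 9×12 integer matrix of rank 8; reducing to Smith normal form yields diagonal entries (1,1,1,1,1,1,1,1).

From H_k ≅ ker(∂_k) / im(∂_{k+1}) we obtain:

  H_0: rank C_0 − rank ∂_1 = 9 − 8 = 1, and the invariant factors of ∂_1 are all 1, so H_0 ≅ Z.

(K is a triangulation of a wedge of 4 circles.)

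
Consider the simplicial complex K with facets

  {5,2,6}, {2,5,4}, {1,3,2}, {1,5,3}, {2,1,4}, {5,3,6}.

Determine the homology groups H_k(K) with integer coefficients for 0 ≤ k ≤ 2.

Fix the vertex order 1 < 2 < 3 < 4 < 5 < 6 and write every simplex with vertices in increasing order. Then dim K = 2 and the simplices of K are:

  0-simplices (6): [1], [2], [3], [4], [5], [6]
  1-simplices (12): [1,2], [1,3], [1,4], [1,5], [2,3], [2,4], [2,5], [2,6], [3,5], [3,6], [4,5], [5,6]
  2-simplices (6): [1,2,3], [1,2,4], [1,3,5], [2,4,5], [2,5,6], [3,5,6]

so the chain groups are C_0 ≅ Z^6, C_1 ≅ Z^12, C_2 ≅ Z^6.

∂_1: C_1 → C_0 sends each edge [p,q] (with p < q) to q − p.
The 6×12 boundary matrix has rank 5 and Smith normal form diag(1,1,1,1,1).

The boundary map ∂_2: C_2 → C_1 sends each 2-simplex [p,q,r] to [q,r] − [p,r] + [p,q]. For instance
  ∂[1,3,5] = [3,5] − [1,5] + [1,3],
  ∂[2,5,6] = [5,6] − [2,6] + [2,5].
As a 12×6 matrix over Z this has rank 6, with invariant factors (1,1,1,1,1,1).

Reading off H_k = ker ∂_k / im ∂_{k+1}:

  H_0: rank C_0 − rank ∂_1 = 6 − 5 = 1, and the invariant factors of ∂_1 are all 1, so H_0 = Z.
  H_1: rank ker ∂_1 − rank ∂_2 = (12 − 5) − 6 = 1, and the invariant factors of ∂_2 are all 1, so H_1 = Z.
  H_2: rank ker ∂_2 − rank ∂_3 = (6 − 6) − 0 = 0, and there is no ∂_3, so H_2 = 0.

As a check, the Euler characteristic is 6 − 12 + 6 = 0, which agrees with 1 − 1 + 0 = 0.

H_0 = Z,  H_1 = Z,  H_2 = 0.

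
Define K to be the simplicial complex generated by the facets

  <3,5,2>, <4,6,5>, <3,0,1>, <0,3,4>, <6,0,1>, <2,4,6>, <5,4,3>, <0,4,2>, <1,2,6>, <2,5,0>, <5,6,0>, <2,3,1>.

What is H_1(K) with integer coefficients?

H_1 = Z/2.

Take the total order 0 < 1 < 2 < 3 < 4 < 5 < 6 on the vertex set. Then K (dimension 2) consists of the simplices:

  0-simplices (7): [0], [1], [2], [3], [4], [5], [6]
  1-simplices (18): [0,1], [0,2], [0,3], [0,4], [0,5], [0,6], [1,2], [1,3], [1,6], [2,3], [2,4], [2,5], [2,6], [3,4], [3,5], [4,5], [4,6], [5,6]
  2-simplices (12): [0,1,3], [0,1,6], [0,2,4], [0,2,5], [0,3,4], [0,5,6], [1,2,3], [1,2,6], [2,3,5], [2,4,6], [3,4,5], [4,5,6]

giving chain groups C_0 ≅ Z^7, C_1 ≅ Z^18, C_2 ≅ Z^12.

∂_1: C_1 → C_0 sends each edge [p,q] (with p < q) to q − p. For instance
  ∂[0,5] = [5] − [0].
The resulting 7×18 matrix has rank 6, and its Smith normal form has invariant factors (1,1,1,1,1,1).

Boundary ∂_2: C_2 → C_1 maps a triangle to the signed sum of its edges. For instance
  ∂[0,2,5] = [2,5] − [0,5] + [0,2],
  ∂[3,4,5] = [4,5] − [3,5] + [3,4].
As a 18×12 matrix over Z this has rank 12, with invariant factors (1,1,1,1,1,1,1,1,1,1,1,2).

Now H_k = ker ∂_k / im ∂_{k+1}, so:

  H_1: rank ker ∂_1 − rank ∂_2 = (18 − 6) − 12 = 0, and ∂_2 has invariant factor 2 > 1, so H_1 ≅ Z/2.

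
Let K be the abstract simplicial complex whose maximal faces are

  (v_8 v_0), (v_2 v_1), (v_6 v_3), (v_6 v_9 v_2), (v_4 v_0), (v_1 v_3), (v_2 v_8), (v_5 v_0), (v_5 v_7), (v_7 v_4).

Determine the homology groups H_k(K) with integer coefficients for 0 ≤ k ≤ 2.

Take the total order v_0 < v_1 < v_2 < v_3 < v_4 < v_5 < v_6 < v_7 < v_8 < v_9 on the vertex set. Then K (dimension 2) consists of the simplices:

  0-simplices (10): [v_0], [v_1], [v_2], [v_3], [v_4], [v_5], [v_6], [v_7], [v_8], [v_9]
  1-simplices (12): [v_0,v_4], [v_0,v_5], [v_0,v_8], [v_1,v_2], [v_1,v_3], [v_2,v_6], [v_2,v_8], [v_2,v_9], [v_3,v_6], [v_4,v_7], [v_5,v_7], [v_6,v_9]
  2-simplices (1): [v_2,v_6,v_9]

so the chain groups are C_0 ≅ Z^10, C_1 ≅ Z^12, C_2 ≅ Z^1.

Boundary ∂_1: C_1 → C_0 maps an edge to its endpoints' difference, ∂[p,q] = q − p. For instance
  ∂[v_0,v_5] = [v_5] − [v_0].
This gives a 10×12 integer matrix of rank 9; reducing to Smith normal form yields diagonal entries (1,1,1,1,1,1,1,1,1).

The boundary map ∂_2: C_2 → C_1 sends each 2-simplex [p,q,r] to [q,r] − [p,r] + [p,q]. For instance
  ∂[v_2,v_6,v_9] = [v_6,v_9] − [v_2,v_9] + [v_2,v_6].
The resulting 12×1 matrix has rank 1, and its Smith normal form has invariant factors (1).

From H_k ≅ ker(∂_k) / im(∂_{k+1}) we obtain:

  H_0: rank C_0 − rank ∂_1 = 10 − 9 = 1, and the invariant factors of ∂_1 are all 1, so H_0 = Z.
  H_1: rank ker ∂_1 − rank ∂_2 = (12 − 9) − 1 = 2, and the invariant factors of ∂_2 are all 1, so H_1 = Z^2.
  H_2: rank ker ∂_2 − rank ∂_3 = (1 − 1) − 0 = 0, and there is no ∂_3, so H_2 = 0.

H_0 = Z,  H_1 = Z^2,  H_2 = 0.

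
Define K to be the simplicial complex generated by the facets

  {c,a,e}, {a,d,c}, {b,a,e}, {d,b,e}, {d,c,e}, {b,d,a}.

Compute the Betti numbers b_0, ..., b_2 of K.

b_0 = 1, b_1 = 0, b_2 = 1.

Take the total order a < b < c < d < e on the vertex set. Then K (dimension 2) consists of the simplices:

  0-simplices (5): a, b, c, d, e
  1-simplices (9): ab, ac, ad, ae, bd, be, cd, ce, de
  2-simplices (6): abd, abe, acd, ace, bde, cde

Hence C_0 ≅ Z^5, C_1 ≅ Z^9, C_2 ≅ Z^6.

∂_1: C_1 → C_0 maps an edge to its endpoints' difference, ∂[p,q] = q − p. For instance
  ∂ac = c − a.
This gives a 5×9 integer matrix of rank 4; reducing to Smith normal form yields diagonal entries (1,1,1,1).

∂_2: C_2 → C_1 acts by ∂[p,q,r] = [q,r] − [p,r] + [p,q]. For instance
  ∂acd = cd − ad + ac,
  ∂bde = de − be + bd.
The 9×6 boundary matrix has rank 5 and Smith normal form diag(1,1,1,1,1).

Reading off H_k = ker ∂_k / im ∂_{k+1}:

  H_0: rank C_0 − rank ∂_1 = 5 − 4 = 1, and the invariant factors of ∂_1 are all 1, so H_0 = Z.
  H_1: rank ker ∂_1 − rank ∂_2 = (9 − 4) − 5 = 0, and the invariant factors of ∂_2 are all 1, so H_1 = 0.
  H_2: rank ker ∂_2 − rank ∂_3 = (6 − 5) − 0 = 1, and there is no ∂_3, so H_2 = Z.

Hence the Betti numbers are b_0 = 1, b_1 = 0, b_2 = 1.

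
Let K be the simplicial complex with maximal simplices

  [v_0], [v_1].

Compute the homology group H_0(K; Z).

Take the total order v_0 < v_1 on the vertex set. Then K (dimension 0) consists of the simplices:

  0-simplices (2): [v_0], [v_1]

Hence C_0 ≅ Z^2.

Computing H_k = (kernel of ∂_k) / (image of ∂_{k+1}):

  H_0: rank C_0 − rank ∂_1 = 2 − 0 = 2, and there is no ∂_1, so H_0 = Z^2.

H_0 = Z^2.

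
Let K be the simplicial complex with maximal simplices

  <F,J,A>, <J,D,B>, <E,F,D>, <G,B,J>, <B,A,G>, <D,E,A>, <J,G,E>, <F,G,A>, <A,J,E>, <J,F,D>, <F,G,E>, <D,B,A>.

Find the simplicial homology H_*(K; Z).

H_0 = Z,  H_1 = Z/2,  H_2 = 0.

Order the vertices as A < B < D < E < F < G < J. Listing each simplex with vertices in this order, K has dimension 2 with simplices:

  0-simplices (7): A, B, D, E, F, G, J
  1-simplices (18): AB, AD, AE, AF, AG, AJ, BD, BG, BJ, DE, DF, DJ, EF, EG, EJ, FG, FJ, GJ
  2-simplices (12): ABD, ABG, ADE, AEJ, AFG, AFJ, BDJ, BGJ, DEF, DFJ, EFG, EGJ

so the chain groups are C_0 ≅ Z^7, C_1 ≅ Z^18, C_2 ≅ Z^12.

The boundary map ∂_1: C_1 → C_0 maps an edge to its endpoints' difference, ∂[p,q] = q − p. For instance
  ∂GJ = J − G.
This gives a 7×18 integer matrix of rank 6; reducing to Smith normal form yields diagonal entries (1,1,1,1,1,1).

∂_2: C_2 → C_1 sends each 2-simplex [p,q,r] to [q,r] − [p,r] + [p,q]. For instance
  ∂ABG = BG − AG + AB,
  ∂ADE = DE − AE + AD.
The 18×12 boundary matrix has rank 12 and Smith normal form diag(1,1,1,1,1,1,1,1,1,1,1,2).

Reading off H_k = ker ∂_k / im ∂_{k+1}:

  H_0: rank C_0 − rank ∂_1 = 7 − 6 = 1, and the invariant factors of ∂_1 are all 1, so H_0 ≅ Z.
  H_1: rank ker ∂_1 − rank ∂_2 = (18 − 6) − 12 = 0, and ∂_2 has invariant factor 2 > 1, so H_1 ≅ Z/2.
  H_2: rank ker ∂_2 − rank ∂_3 = (12 − 12) − 0 = 0, and there is no ∂_3, so H_2 ≅ 0.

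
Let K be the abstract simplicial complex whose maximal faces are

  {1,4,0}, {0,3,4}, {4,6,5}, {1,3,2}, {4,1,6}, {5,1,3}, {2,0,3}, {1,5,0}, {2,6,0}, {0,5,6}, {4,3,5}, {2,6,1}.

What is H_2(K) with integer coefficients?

Take the total order 0 < 1 < 2 < 3 < 4 < 5 < 6 on the vertex set. Then K (dimension 2) consists of the simplices:

  0-simplices (7): [0], [1], [2], [3], [4], [5], [6]
  1-simplices (18): [0,1], [0,2], [0,3], [0,4], [0,5], [0,6], [1,2], [1,3], [1,4], [1,5], [1,6], [2,3], [2,6], [3,4], [3,5], [4,5], [4,6], [5,6]
  2-simplices (12): [0,1,4], [0,1,5], [0,2,3], [0,2,6], [0,3,4], [0,5,6], [1,2,3], [1,2,6], [1,3,5], [1,4,6], [3,4,5], [4,5,6]

so the chain groups are C_0 ≅ Z^7, C_1 ≅ Z^18, C_2 ≅ Z^12.

∂_1: C_1 → C_0 maps an edge to its endpoints' difference, ∂[p,q] = q − p.
The resulting 7×18 matrix has rank 6, and its Smith normal form has invariant factors (1,1,1,1,1,1).

The boundary map ∂_2: C_2 → C_1 maps a triangle to the signed sum of its edges. For instance
  ∂[0,1,4] = [1,4] − [0,4] + [0,1],
  ∂[1,4,6] = [4,6] − [1,6] + [1,4].
The resulting 18×12 matrix has rank 12, and its Smith normal form has invariant factors (1,1,1,1,1,1,1,1,1,1,1,2).

From H_k ≅ ker(∂_k) / im(∂_{k+1}) we obtain:

  H_2: rank ker ∂_2 − rank ∂_3 = (12 − 12) − 0 = 0, and there is no ∂_3, so H_2 = 0.

(K is a triangulation of the real projective plane RP^2.)

H_2 = 0.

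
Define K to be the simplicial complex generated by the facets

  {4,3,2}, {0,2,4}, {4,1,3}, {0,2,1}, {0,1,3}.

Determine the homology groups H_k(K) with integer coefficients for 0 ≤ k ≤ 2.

Fix the vertex order 0 < 1 < 2 < 3 < 4 and write every simplex with vertices in increasing order. Then dim K = 2 and the simplices of K are:

  0-simplices (5): [0], [1], [2], [3], [4]
  1-simplices (10): [0,1], [0,2], [0,3], [0,4], [1,2], [1,3], [1,4], [2,3], [2,4], [3,4]
  2-simplices (5): [0,1,2], [0,1,3], [0,2,4], [1,3,4], [2,3,4]

Hence C_0 ≅ Z^5, C_1 ≅ Z^10, C_2 ≅ Z^5.

The boundary map ∂_1: C_1 → C_0 maps an edge to its endpoints' difference, ∂[p,q] = q − p. For instance
  ∂[0,4] = [4] − [0].
As a 5×10 matrix over Z this has rank 4, with invariant factors (1,1,1,1).

Boundary ∂_2: C_2 → C_1 acts by ∂[p,q,r] = [q,r] − [p,r] + [p,q]. For instance
  ∂[1,3,4] = [3,4] − [1,4] + [1,3],
  ∂[0,1,2] = [1,2] − [0,2] + [0,1].
This gives a 10×5 integer matrix of rank 5; reducing to Smith normal form yields diagonal entries (1,1,1,1,1).

Now H_k = ker ∂_k / im ∂_{k+1}, so:

  H_0: rank C_0 − rank ∂_1 = 5 − 4 = 1, and the invariant factors of ∂_1 are all 1, so H_0 ≅ Z.
  H_1: rank ker ∂_1 − rank ∂_2 = (10 − 4) − 5 = 1, and the invariant factors of ∂_2 are all 1, so H_1 ≅ Z.
  H_2: rank ker ∂_2 − rank ∂_3 = (5 − 5) − 0 = 0, and there is no ∂_3, so H_2 ≅ 0.

(K is a triangulation of the Möbius band.)

H_0 ≅ Z,  H_1 ≅ Z,  H_2 = 0.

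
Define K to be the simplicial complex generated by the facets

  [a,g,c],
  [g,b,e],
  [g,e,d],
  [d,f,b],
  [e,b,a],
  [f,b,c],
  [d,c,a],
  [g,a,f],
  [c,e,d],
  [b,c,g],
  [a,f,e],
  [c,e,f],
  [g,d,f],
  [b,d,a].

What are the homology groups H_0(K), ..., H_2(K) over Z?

Take the total order a < b < c < d < e < f < g on the vertex set. Then K (dimension 2) consists of the simplices:

  0-simplices (7): a, b, c, d, e, f, g
  1-simplices (21): ab, ac, ad, ae, af, ag, bc, bd, be, bf, bg, cd, ce, cf, cg, de, df, dg, ef, eg, fg
  2-simplices (14): abd, abe, acd, acg, aef, afg, bcf, bcg, bdf, beg, cde, cef, deg, dfg

so the chain groups are C_0 ≅ Z^7, C_1 ≅ Z^21, C_2 ≅ Z^14.

Boundary ∂_1: C_1 → C_0 is given by ∂[p,q] = [q] − [p].
The 7×21 boundary matrix has rank 6 and Smith normal form diag(1,1,1,1,1,1).

The boundary map ∂_2: C_2 → C_1 sends each 2-simplex [p,q,r] to [q,r] − [p,r] + [p,q]. For instance
  ∂cde = de − ce + cd,
  ∂acg = cg − ag + ac.
The resulting 21×14 matrix has rank 13, and its Smith normal form has invariant factors (1,1,1,1,1,1,1,1,1,1,1,1,1).

Now H_k = ker ∂_k / im ∂_{k+1}, so:

  H_0: rank C_0 − rank ∂_1 = 7 − 6 = 1, and the invariant factors of ∂_1 are all 1, so H_0 = Z.
  H_1: rank ker ∂_1 − rank ∂_2 = (21 − 6) − 13 = 2, and the invariant factors of ∂_2 are all 1, so H_1 = Z^2.
  H_2: rank ker ∂_2 − rank ∂_3 = (14 − 13) − 0 = 1, and there is no ∂_3, so H_2 = Z.

As a check, the Euler characteristic is 7 − 21 + 14 = 0, which agrees with 1 − 2 + 1 = 0.

H_0 = Z,  H_1 = Z^2,  H_2 = Z.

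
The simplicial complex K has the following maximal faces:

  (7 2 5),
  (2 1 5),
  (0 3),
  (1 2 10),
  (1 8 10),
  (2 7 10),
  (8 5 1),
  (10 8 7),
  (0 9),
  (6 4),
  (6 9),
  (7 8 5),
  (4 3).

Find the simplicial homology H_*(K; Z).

Take the total order 0 < 1 < 2 < 3 < 4 < 5 < 6 < 7 < 8 < 9 < 10 on the vertex set. Then K (dimension 2) consists of the simplices:

  0-simplices (11): [0], [1], [2], [3], [4], [5], [6], [7], [8], [9], [10]
  1-simplices (17): [0,3], [0,9], [1,2], [1,5], [1,8], [1,10], [2,5], [2,7], [2,10], [3,4], [4,6], [5,7], [5,8], [6,9], [7,8], [7,10], [8,10]
  2-simplices (8): [1,2,5], [1,2,10], [1,5,8], [1,8,10], [2,5,7], [2,7,10], [5,7,8], [7,8,10]

Hence C_0 ≅ Z^11, C_1 ≅ Z^17, C_2 ≅ Z^8.

The boundary map ∂_1: C_1 → C_0 maps an edge to its endpoints' difference, ∂[p,q] = q − p. For instance
  ∂[0,3] = [3] − [0].
This gives a 11×17 integer matrix of rank 9; reducing to Smith normal form yields diagonal entries (1,1,1,1,1,1,1,1,1).

The boundary map ∂_2: C_2 → C_1 maps a triangle to the signed sum of its edges. For instance
  ∂[7,8,10] = [8,10] − [7,10] + [7,8],
  ∂[2,7,10] = [7,10] − [2,10] + [2,7].
The 17×8 boundary matrix has rank 7 and Smith normal form diag(1,1,1,1,1,1,1).

Now H_k = ker ∂_k / im ∂_{k+1}, so:

  H_0: rank C_0 − rank ∂_1 = 11 − 9 = 2, and the invariant factors of ∂_1 are all 1, so H_0 = Z^2.
  H_1: rank ker ∂_1 − rank ∂_2 = (17 − 9) − 7 = 1, and the invariant factors of ∂_2 are all 1, so H_1 = Z.
  H_2: rank ker ∂_2 − rank ∂_3 = (8 − 7) − 0 = 1, and there is no ∂_3, so H_2 = Z.

As a check, the Euler characteristic is 11 − 17 + 8 = 2, which agrees with 2 − 1 + 1 = 2.

H_0 ≅ Z^2,  H_1 ≅ Z,  H_2 ≅ Z.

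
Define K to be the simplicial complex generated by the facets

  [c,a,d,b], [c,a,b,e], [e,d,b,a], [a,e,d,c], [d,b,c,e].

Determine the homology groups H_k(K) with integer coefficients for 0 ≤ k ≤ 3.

We work with the vertex ordering a < b < c < d < e. The simplices of K, each written with vertices in increasing order, are:

  0-simplices (5): a, b, c, d, e
  1-simplices (10): ab, ac, ad, ae, bc, bd, be, cd, ce, de
  2-simplices (10): abc, abd, abe, acd, ace, ade, bcd, bce, bde, cde
  3-simplices (5): abcd, abce, abde, acde, bcde

so the chain groups are C_0 ≅ Z^5, C_1 ≅ Z^10, C_2 ≅ Z^10, C_3 ≅ Z^5.

Boundary ∂_1: C_1 → C_0 maps an edge to its endpoints' difference, ∂[p,q] = q − p. For instance
  ∂bd = d − b.
As a 5×10 matrix over Z this has rank 4, with invariant factors (1,1,1,1).

The boundary map ∂_2: C_2 → C_1 acts by ∂[p,q,r] = [q,r] − [p,r] + [p,q]. For instance
  ∂cde = de − ce + cd,
  ∂bcd = cd − bd + bc.
The resulting 10×10 matrix has rank 6, and its Smith normal form has invariant factors (1,1,1,1,1,1).

Boundary ∂_3: C_3 → C_2 sends each 3-simplex σ to the alternating sum Σ_i (−1)^i (σ with its i-th vertex removed). For instance
  ∂abcd = bcd − acd + abd − abc,
  ∂acde = cde − ade + ace − acd.
The 10×5 boundary matrix has rank 4 and Smith normal form diag(1,1,1,1).

Computing H_k = (kernel of ∂_k) / (image of ∂_{k+1}):

  H_0: rank C_0 − rank ∂_1 = 5 − 4 = 1, and the invariant factors of ∂_1 are all 1, so H_0 ≅ Z.
  H_1: rank ker ∂_1 − rank ∂_2 = (10 − 4) − 6 = 0, and the invariant factors of ∂_2 are all 1, so H_1 ≅ 0.
  H_2: rank ker ∂_2 − rank ∂_3 = (10 − 6) − 4 = 0, and the invariant factors of ∂_3 are all 1, so H_2 ≅ 0.
  H_3: rank ker ∂_3 − rank ∂_4 = (5 − 4) − 0 = 1, and there is no ∂_4, so H_3 ≅ Z.

H_0 = Z,  H_1 = 0,  H_2 = 0,  H_3 = Z.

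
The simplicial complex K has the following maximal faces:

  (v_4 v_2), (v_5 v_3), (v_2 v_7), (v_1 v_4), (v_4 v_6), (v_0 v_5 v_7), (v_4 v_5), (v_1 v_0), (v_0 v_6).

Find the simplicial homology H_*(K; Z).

H_0 ≅ Z,  H_1 ≅ Z^3,  H_2 = 0.

Fix the vertex order v_0 < v_1 < v_2 < v_3 < v_4 < v_5 < v_6 < v_7 and write every simplex with vertices in increasing order. Then dim K = 2 and the simplices of K are:

  0-simplices (8): [v_0], [v_1], [v_2], [v_3], [v_4], [v_5], [v_6], [v_7]
  1-simplices (11): [v_0,v_1], [v_0,v_5], [v_0,v_6], [v_0,v_7], [v_1,v_4], [v_2,v_4], [v_2,v_7], [v_3,v_5], [v_4,v_5], [v_4,v_6], [v_5,v_7]
  2-simplices (1): [v_0,v_5,v_7]

giving chain groups C_0 ≅ Z^8, C_1 ≅ Z^11, C_2 ≅ Z^1.

Boundary ∂_1: C_1 → C_0 is given by ∂[p,q] = [q] − [p].
This gives a 8×11 integer matrix of rank 7; reducing to Smith normal form yields diagonal entries (1,1,1,1,1,1,1).

The boundary map ∂_2: C_2 → C_1 sends each 2-simplex [p,q,r] to [q,r] − [p,r] + [p,q]. For instance
  ∂[v_0,v_5,v_7] = [v_5,v_7] − [v_0,v_7] + [v_0,v_5].
The resulting 11×1 matrix has rank 1, and its Smith normal form has invariant factors (1).

Computing H_k = (kernel of ∂_k) / (image of ∂_{k+1}):

  H_0: rank C_0 − rank ∂_1 = 8 − 7 = 1, and the invariant factors of ∂_1 are all 1, so H_0 = Z.
  H_1: rank ker ∂_1 − rank ∂_2 = (11 − 7) − 1 = 3, and the invariant factors of ∂_2 are all 1, so H_1 = Z^3.
  H_2: rank ker ∂_2 − rank ∂_3 = (1 − 1) − 0 = 0, and there is no ∂_3, so H_2 = 0.

As a check, the Euler characteristic is 8 − 11 + 1 = -2, which agrees with 1 − 3 + 0 = -2.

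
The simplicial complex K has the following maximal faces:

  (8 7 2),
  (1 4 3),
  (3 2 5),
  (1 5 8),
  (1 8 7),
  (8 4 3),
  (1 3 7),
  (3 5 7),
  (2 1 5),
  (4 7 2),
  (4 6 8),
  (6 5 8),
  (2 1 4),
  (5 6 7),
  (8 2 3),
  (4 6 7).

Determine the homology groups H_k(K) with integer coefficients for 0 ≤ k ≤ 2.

Order the vertices as 1 < 2 < 3 < 4 < 5 < 6 < 7 < 8. Listing each simplex with vertices in this order, K has dimension 2 with simplices:

  0-simplices (8): [1], [2], [3], [4], [5], [6], [7], [8]
  1-simplices (24): (24 of them)
  2-simplices (16): [1,2,4], [1,2,5], [1,3,4], [1,3,7], [1,5,8], [1,7,8], [2,3,5], [2,3,8], [2,4,7], [2,7,8], [3,4,8], [3,5,7], [4,6,7], [4,6,8], [5,6,7], [5,6,8]

so the chain groups are C_0 ≅ Z^8, C_1 ≅ Z^24, C_2 ≅ Z^16.

The boundary map ∂_1: C_1 → C_0 maps an edge to its endpoints' difference, ∂[p,q] = q − p. For instance
  ∂[1,8] = [8] − [1].
The 8×24 boundary matrix has rank 7 and Smith normal form diag(1,1,1,1,1,1,1).

Boundary ∂_2: C_2 → C_1 sends each 2-simplex [p,q,r] to [q,r] − [p,r] + [p,q]. For instance
  ∂[1,2,4] = [2,4] − [1,4] + [1,2],
  ∂[1,5,8] = [5,8] − [1,8] + [1,5].
This gives a 24×16 integer matrix of rank 15; reducing to Smith normal form yields diagonal entries (1,1,1,1,1,1,1,1,1,1,1,1,1,1,1).

Reading off H_k = ker ∂_k / im ∂_{k+1}:

  H_0: rank C_0 − rank ∂_1 = 8 − 7 = 1, and the invariant factors of ∂_1 are all 1, so H_0 ≅ Z.
  H_1: rank ker ∂_1 − rank ∂_2 = (24 − 7) − 15 = 2, and the invariant factors of ∂_2 are all 1, so H_1 ≅ Z^2.
  H_2: rank ker ∂_2 − rank ∂_3 = (16 − 15) − 0 = 1, and there is no ∂_3, so H_2 ≅ Z.

As a check, the Euler characteristic is 8 − 24 + 16 = 0, which agrees with 1 − 2 + 1 = 0.
(K is a triangulation of the torus T^2.)

H_0 ≅ Z,  H_1 ≅ Z^2,  H_2 ≅ Z.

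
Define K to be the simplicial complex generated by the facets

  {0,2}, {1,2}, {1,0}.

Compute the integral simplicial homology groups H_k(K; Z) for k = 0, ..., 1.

H_0 = Z,  H_1 = Z.

Take the total order 0 < 1 < 2 on the vertex set. Then K (dimension 1) consists of the simplices:

  0-simplices (3): [0], [1], [2]
  1-simplices (3): [0,1], [0,2], [1,2]

giving chain groups C_0 ≅ Z^3, C_1 ≅ Z^3.

Boundary ∂_1: C_1 → C_0 is given by ∂[p,q] = [q] − [p].
The 3×3 boundary matrix has rank 2 and Smith normal form diag(1,1).

Reading off H_k = ker ∂_k / im ∂_{k+1}:

  H_0: rank C_0 − rank ∂_1 = 3 − 2 = 1, and the invariant factors of ∂_1 are all 1, so H_0 = Z.
  H_1: rank ker ∂_1 − rank ∂_2 = (3 − 2) − 0 = 1, and there is no ∂_2, so H_1 = Z.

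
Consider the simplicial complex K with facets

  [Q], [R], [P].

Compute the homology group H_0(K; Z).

H_0 ≅ Z^3.

Order the vertices as P < Q < R. Listing each simplex with vertices in this order, K has dimension 0 with simplices:

  0-simplices (3): P, Q, R

so the chain groups are C_0 ≅ Z^3.

Reading off H_k = ker ∂_k / im ∂_{k+1}:

  H_0: rank C_0 − rank ∂_1 = 3 − 0 = 3, and there is no ∂_1, so H_0 ≅ Z^3.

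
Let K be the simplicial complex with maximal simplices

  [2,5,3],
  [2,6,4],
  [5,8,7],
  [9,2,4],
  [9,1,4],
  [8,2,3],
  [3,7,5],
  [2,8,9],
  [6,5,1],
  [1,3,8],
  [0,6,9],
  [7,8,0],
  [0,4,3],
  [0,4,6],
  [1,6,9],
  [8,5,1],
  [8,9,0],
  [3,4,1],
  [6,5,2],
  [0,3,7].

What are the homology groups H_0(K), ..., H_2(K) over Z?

H_0 = Z,  H_1 = Z × Z/2,  H_2 = 0.

Take the total order 0 < 1 < 2 < 3 < 4 < 5 < 6 < 7 < 8 < 9 on the vertex set. Then K (dimension 2) consists of the simplices:

  0-simplices (10): [0], [1], [2], [3], [4], [5], [6], [7], [8], [9]
  1-simplices (30): (30 of them)
  2-simplices (20): (20 of them)

Hence C_0 ≅ Z^10, C_1 ≅ Z^30, C_2 ≅ Z^20.

∂_1: C_1 → C_0 sends each edge [p,q] (with p < q) to q − p.
The 10×30 boundary matrix has rank 9 and Smith normal form diag(1,1,1,1,1,1,1,1,1).

The boundary map ∂_2: C_2 → C_1 acts by ∂[p,q,r] = [q,r] − [p,r] + [p,q]. For instance
  ∂[0,4,6] = [4,6] − [0,6] + [0,4],
  ∂[5,7,8] = [7,8] − [5,8] + [5,7].
The resulting 30×20 matrix has rank 20, and its Smith normal form has invariant factors (1,1,1,1,1,1,1,1,1,1,1,1,1,1,1,1,1,1,1,2).

Now H_k = ker ∂_k / im ∂_{k+1}, so:

  H_0: rank C_0 − rank ∂_1 = 10 − 9 = 1, and the invariant factors of ∂_1 are all 1, so H_0 ≅ Z.
  H_1: rank ker ∂_1 − rank ∂_2 = (30 − 9) − 20 = 1, and ∂_2 has invariant factor 2 > 1, so H_1 ≅ Z × Z/2.
  H_2: rank ker ∂_2 − rank ∂_3 = (20 − 20) − 0 = 0, and there is no ∂_3, so H_2 ≅ 0.

As a check, the Euler characteristic is 10 − 30 + 20 = 0, which agrees with 1 − 1 + 0 = 0.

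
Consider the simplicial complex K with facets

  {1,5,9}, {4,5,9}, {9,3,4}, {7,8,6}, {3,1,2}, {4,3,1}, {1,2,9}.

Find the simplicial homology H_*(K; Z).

H_0 = Z^2,  H_1 = Z,  H_2 = 0.

Take the total order 1 < 2 < 3 < 4 < 5 < 6 < 7 < 8 < 9 on the vertex set. Then K (dimension 2) consists of the simplices:

  0-simplices (9): [1], [2], [3], [4], [5], [6], [7], [8], [9]
  1-simplices (15): [1,2], [1,3], [1,4], [1,5], [1,9], [2,3], [2,9], [3,4], [3,9], [4,5], [4,9], [5,9], [6,7], [6,8], [7,8]
  2-simplices (7): [1,2,3], [1,2,9], [1,3,4], [1,5,9], [3,4,9], [4,5,9], [6,7,8]

Hence C_0 ≅ Z^9, C_1 ≅ Z^15, C_2 ≅ Z^7.

∂_1: C_1 → C_0 maps an edge to its endpoints' difference, ∂[p,q] = q − p. For instance
  ∂[6,7] = [7] − [6].
This gives a 9×15 integer matrix of rank 7; reducing to Smith normal form yields diagonal entries (1,1,1,1,1,1,1).

The boundary map ∂_2: C_2 → C_1 maps a triangle to the signed sum of its edges. For instance
  ∂[1,3,4] = [3,4] − [1,4] + [1,3],
  ∂[1,5,9] = [5,9] − [1,9] + [1,5].
The 15×7 boundary matrix has rank 7 and Smith normal form diag(1,1,1,1,1,1,1).

Reading off H_k = ker ∂_k / im ∂_{k+1}:

  H_0: rank C_0 − rank ∂_1 = 9 − 7 = 2, and the invariant factors of ∂_1 are all 1, so H_0 = Z^2.
  H_1: rank ker ∂_1 − rank ∂_2 = (15 − 7) − 7 = 1, and the invariant factors of ∂_2 are all 1, so H_1 = Z.
  H_2: rank ker ∂_2 − rank ∂_3 = (7 − 7) − 0 = 0, and there is no ∂_3, so H_2 = 0.

As a check, the Euler characteristic is 9 − 15 + 7 = 1, which agrees with 2 − 1 + 0 = 1.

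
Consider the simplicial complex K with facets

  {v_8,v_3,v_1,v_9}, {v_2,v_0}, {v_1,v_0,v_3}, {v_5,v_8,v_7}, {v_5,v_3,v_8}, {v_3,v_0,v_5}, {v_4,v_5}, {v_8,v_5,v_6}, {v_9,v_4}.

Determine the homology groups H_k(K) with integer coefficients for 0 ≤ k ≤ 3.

Order the vertices as v_0 < v_1 < v_2 < v_3 < v_4 < v_5 < v_6 < v_7 < v_8 < v_9. Listing each simplex with vertices in this order, K has dimension 3 with simplices:

  0-simplices (10): [v_0], [v_1], [v_2], [v_3], [v_4], [v_5], [v_6], [v_7], [v_8], [v_9]
  1-simplices (18): (18 of them)
  2-simplices (9): [v_0,v_1,v_3], [v_0,v_3,v_5], [v_1,v_3,v_8], [v_1,v_3,v_9], [v_1,v_8,v_9], [v_3,v_5,v_8], [v_3,v_8,v_9], [v_5,v_6,v_8], [v_5,v_7,v_8]
  3-simplices (1): [v_1,v_3,v_8,v_9]

so the chain groups are C_0 ≅ Z^10, C_1 ≅ Z^18, C_2 ≅ Z^9, C_3 ≅ Z^1.

Boundary ∂_1: C_1 → C_0 sends each edge [p,q] (with p < q) to q − p.
As a 10×18 matrix over Z this has rank 9, with invariant factors (1,1,1,1,1,1,1,1,1).

Boundary ∂_2: C_2 → C_1 maps a triangle to the signed sum of its edges. For instance
  ∂[v_0,v_3,v_5] = [v_3,v_5] − [v_0,v_5] + [v_0,v_3],
  ∂[v_1,v_8,v_9] = [v_8,v_9] − [v_1,v_9] + [v_1,v_8].
The 18×9 boundary matrix has rank 8 and Smith normal form diag(1,1,1,1,1,1,1,1).

The boundary map ∂_3: C_3 → C_2 sends each 3-simplex σ to the alternating sum Σ_i (−1)^i (σ with its i-th vertex removed). For instance
  ∂[v_1,v_3,v_8,v_9] = [v_3,v_8,v_9] − [v_1,v_8,v_9] + [v_1,v_3,v_9] − [v_1,v_3,v_8].
This gives a 9×1 integer matrix of rank 1; reducing to Smith normal form yields diagonal entries (1).

From H_k ≅ ker(∂_k) / im(∂_{k+1}) we obtain:

  H_0: rank C_0 − rank ∂_1 = 10 − 9 = 1, and the invariant factors of ∂_1 are all 1, so H_0 = Z.
  H_1: rank ker ∂_1 − rank ∂_2 = (18 − 9) − 8 = 1, and the invariant factors of ∂_2 are all 1, so H_1 = Z.
  H_2: rank ker ∂_2 − rank ∂_3 = (9 − 8) − 1 = 0, and the invariant factors of ∂_3 are all 1, so H_2 = 0.
  H_3: rank ker ∂_3 − rank ∂_4 = (1 − 1) − 0 = 0, and there is no ∂_4, so H_3 = 0.

H_0 ≅ Z,  H_1 ≅ Z,  H_2 = 0,  H_3 = 0.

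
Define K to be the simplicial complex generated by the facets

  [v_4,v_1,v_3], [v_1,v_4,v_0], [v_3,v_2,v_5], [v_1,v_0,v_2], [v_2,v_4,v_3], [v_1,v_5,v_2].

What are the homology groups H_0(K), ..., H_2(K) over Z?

Order the vertices as v_0 < v_1 < v_2 < v_3 < v_4 < v_5. Listing each simplex with vertices in this order, K has dimension 2 with simplices:

  0-simplices (6): [v_0], [v_1], [v_2], [v_3], [v_4], [v_5]
  1-simplices (12): [v_0,v_1], [v_0,v_2], [v_0,v_4], [v_1,v_2], [v_1,v_3], [v_1,v_4], [v_1,v_5], [v_2,v_3], [v_2,v_4], [v_2,v_5], [v_3,v_4], [v_3,v_5]
  2-simplices (6): [v_0,v_1,v_2], [v_0,v_1,v_4], [v_1,v_2,v_5], [v_1,v_3,v_4], [v_2,v_3,v_4], [v_2,v_3,v_5]

so the chain groups are C_0 ≅ Z^6, C_1 ≅ Z^12, C_2 ≅ Z^6.

The boundary map ∂_1: C_1 → C_0 maps an edge to its endpoints' difference, ∂[p,q] = q − p. For instance
  ∂[v_3,v_5] = [v_5] − [v_3].
The 6×12 boundary matrix has rank 5 and Smith normal form diag(1,1,1,1,1).

The boundary map ∂_2: C_2 → C_1 maps a triangle to the signed sum of its edges. For instance
  ∂[v_2,v_3,v_4] = [v_3,v_4] − [v_2,v_4] + [v_2,v_3],
  ∂[v_1,v_2,v_5] = [v_2,v_5] − [v_1,v_5] + [v_1,v_2].
As a 12×6 matrix over Z this has rank 6, with invariant factors (1,1,1,1,1,1).

Reading off H_k = ker ∂_k / im ∂_{k+1}:

  H_0: rank C_0 − rank ∂_1 = 6 − 5 = 1, and the invariant factors of ∂_1 are all 1, so H_0 ≅ Z.
  H_1: rank ker ∂_1 − rank ∂_2 = (12 − 5) − 6 = 1, and the invariant factors of ∂_2 are all 1, so H_1 ≅ Z.
  H_2: rank ker ∂_2 − rank ∂_3 = (6 − 6) − 0 = 0, and there is no ∂_3, so H_2 ≅ 0.

(K is a triangulation of the cylinder S^1 x I.)

H_0 ≅ Z,  H_1 ≅ Z,  H_2 = 0.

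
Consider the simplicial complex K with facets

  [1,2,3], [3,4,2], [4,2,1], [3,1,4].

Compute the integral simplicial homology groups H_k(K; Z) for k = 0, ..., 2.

H_0 = Z,  H_1 = 0,  H_2 = Z.

Take the total order 1 < 2 < 3 < 4 on the vertex set. Then K (dimension 2) consists of the simplices:

  0-simplices (4): [1], [2], [3], [4]
  1-simplices (6): [1,2], [1,3], [1,4], [2,3], [2,4], [3,4]
  2-simplices (4): [1,2,3], [1,2,4], [1,3,4], [2,3,4]

giving chain groups C_0 ≅ Z^4, C_1 ≅ Z^6, C_2 ≅ Z^4.

∂_1: C_1 → C_0 maps an edge to its endpoints' difference, ∂[p,q] = q − p.
As a 4×6 matrix over Z this has rank 3, with invariant factors (1,1,1).

The boundary map ∂_2: C_2 → C_1 acts by ∂[p,q,r] = [q,r] − [p,r] + [p,q]. For instance
  ∂[1,2,4] = [2,4] − [1,4] + [1,2],
  ∂[1,3,4] = [3,4] − [1,4] + [1,3].
The 6×4 boundary matrix has rank 3 and Smith normal form diag(1,1,1).

Computing H_k = (kernel of ∂_k) / (image of ∂_{k+1}):

  H_0: rank C_0 − rank ∂_1 = 4 − 3 = 1, and the invariant factors of ∂_1 are all 1, so H_0 ≅ Z.
  H_1: rank ker ∂_1 − rank ∂_2 = (6 − 3) − 3 = 0, and the invariant factors of ∂_2 are all 1, so H_1 ≅ 0.
  H_2: rank ker ∂_2 − rank ∂_3 = (4 − 3) − 0 = 1, and there is no ∂_3, so H_2 ≅ Z.

As a check, the Euler characteristic is 4 − 6 + 4 = 2, which agrees with 1 − 0 + 1 = 2.
(K is a triangulation of the 2-sphere S^2.)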